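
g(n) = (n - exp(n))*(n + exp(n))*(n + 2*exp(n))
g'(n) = (1 - exp(n))*(n + exp(n))*(n + 2*exp(n)) + (n - exp(n))*(n + exp(n))*(2*exp(n) + 1) + (n - exp(n))*(n + 2*exp(n))*(exp(n) + 1) = 2*n^2*exp(n) + 3*n^2 - 2*n*exp(2*n) + 4*n*exp(n) - 6*exp(3*n) - exp(2*n)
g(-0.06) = -1.61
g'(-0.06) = -6.00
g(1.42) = -146.38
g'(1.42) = -444.35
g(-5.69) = -184.00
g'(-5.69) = 97.27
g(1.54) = -210.72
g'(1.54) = -639.76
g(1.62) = -268.64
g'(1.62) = -815.27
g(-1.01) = -0.25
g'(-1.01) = 2.18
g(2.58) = -4853.42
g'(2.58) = -14531.83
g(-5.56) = -171.64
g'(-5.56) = 92.89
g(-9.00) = -728.98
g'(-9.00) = 243.02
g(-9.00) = -728.98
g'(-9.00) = 243.02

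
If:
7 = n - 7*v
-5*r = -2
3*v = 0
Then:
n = 7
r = 2/5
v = 0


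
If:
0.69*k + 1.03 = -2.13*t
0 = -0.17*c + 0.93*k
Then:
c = -16.8874680306905*t - 8.16624040920716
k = -3.08695652173913*t - 1.49275362318841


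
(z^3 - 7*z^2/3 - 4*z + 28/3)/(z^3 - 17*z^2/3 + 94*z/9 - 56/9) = 3*(z + 2)/(3*z - 4)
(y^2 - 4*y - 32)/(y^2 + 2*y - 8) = (y - 8)/(y - 2)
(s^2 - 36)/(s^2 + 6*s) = (s - 6)/s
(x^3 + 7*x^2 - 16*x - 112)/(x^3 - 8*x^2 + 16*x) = (x^2 + 11*x + 28)/(x*(x - 4))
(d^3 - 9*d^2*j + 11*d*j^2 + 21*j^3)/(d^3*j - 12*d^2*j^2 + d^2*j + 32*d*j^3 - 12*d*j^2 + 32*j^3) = (d^3 - 9*d^2*j + 11*d*j^2 + 21*j^3)/(j*(d^3 - 12*d^2*j + d^2 + 32*d*j^2 - 12*d*j + 32*j^2))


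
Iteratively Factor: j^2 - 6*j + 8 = (j - 2)*(j - 4)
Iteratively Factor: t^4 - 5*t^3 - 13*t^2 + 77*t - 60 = (t - 5)*(t^3 - 13*t + 12) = (t - 5)*(t + 4)*(t^2 - 4*t + 3) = (t - 5)*(t - 3)*(t + 4)*(t - 1)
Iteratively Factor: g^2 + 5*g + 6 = (g + 2)*(g + 3)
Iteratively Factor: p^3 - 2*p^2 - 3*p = (p)*(p^2 - 2*p - 3) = p*(p - 3)*(p + 1)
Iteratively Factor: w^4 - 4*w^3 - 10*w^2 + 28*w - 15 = (w + 3)*(w^3 - 7*w^2 + 11*w - 5) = (w - 1)*(w + 3)*(w^2 - 6*w + 5) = (w - 1)^2*(w + 3)*(w - 5)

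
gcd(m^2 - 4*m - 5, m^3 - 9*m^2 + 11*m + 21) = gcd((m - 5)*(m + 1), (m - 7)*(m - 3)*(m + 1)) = m + 1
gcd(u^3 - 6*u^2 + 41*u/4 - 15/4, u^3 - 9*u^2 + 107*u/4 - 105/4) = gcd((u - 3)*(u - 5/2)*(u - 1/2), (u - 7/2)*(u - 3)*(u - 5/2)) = u^2 - 11*u/2 + 15/2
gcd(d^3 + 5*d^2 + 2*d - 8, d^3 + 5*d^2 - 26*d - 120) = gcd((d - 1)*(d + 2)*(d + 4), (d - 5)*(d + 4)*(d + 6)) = d + 4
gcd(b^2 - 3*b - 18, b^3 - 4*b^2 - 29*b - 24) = b + 3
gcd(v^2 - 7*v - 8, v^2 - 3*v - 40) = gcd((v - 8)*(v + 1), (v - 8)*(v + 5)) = v - 8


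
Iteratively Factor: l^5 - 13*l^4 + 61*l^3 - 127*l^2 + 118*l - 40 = (l - 5)*(l^4 - 8*l^3 + 21*l^2 - 22*l + 8) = (l - 5)*(l - 1)*(l^3 - 7*l^2 + 14*l - 8) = (l - 5)*(l - 4)*(l - 1)*(l^2 - 3*l + 2) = (l - 5)*(l - 4)*(l - 1)^2*(l - 2)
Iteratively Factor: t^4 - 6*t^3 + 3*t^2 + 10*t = (t - 5)*(t^3 - t^2 - 2*t) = (t - 5)*(t + 1)*(t^2 - 2*t) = t*(t - 5)*(t + 1)*(t - 2)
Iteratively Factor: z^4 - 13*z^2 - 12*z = (z + 3)*(z^3 - 3*z^2 - 4*z) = (z - 4)*(z + 3)*(z^2 + z) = z*(z - 4)*(z + 3)*(z + 1)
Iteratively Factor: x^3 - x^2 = (x)*(x^2 - x) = x*(x - 1)*(x)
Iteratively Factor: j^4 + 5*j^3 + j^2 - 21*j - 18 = (j + 3)*(j^3 + 2*j^2 - 5*j - 6) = (j + 3)^2*(j^2 - j - 2) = (j + 1)*(j + 3)^2*(j - 2)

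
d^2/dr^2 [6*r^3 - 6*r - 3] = 36*r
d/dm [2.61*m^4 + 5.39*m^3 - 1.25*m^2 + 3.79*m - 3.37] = 10.44*m^3 + 16.17*m^2 - 2.5*m + 3.79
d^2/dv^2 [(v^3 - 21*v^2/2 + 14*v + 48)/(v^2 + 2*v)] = 6*(13*v^3 + 48*v^2 + 96*v + 64)/(v^3*(v^3 + 6*v^2 + 12*v + 8))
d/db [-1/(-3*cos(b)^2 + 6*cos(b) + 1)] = 6*(cos(b) - 1)*sin(b)/(-3*cos(b)^2 + 6*cos(b) + 1)^2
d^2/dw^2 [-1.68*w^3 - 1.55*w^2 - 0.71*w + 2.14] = -10.08*w - 3.1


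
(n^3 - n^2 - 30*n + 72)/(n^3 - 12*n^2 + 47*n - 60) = (n + 6)/(n - 5)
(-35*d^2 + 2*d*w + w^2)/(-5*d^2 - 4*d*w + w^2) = (7*d + w)/(d + w)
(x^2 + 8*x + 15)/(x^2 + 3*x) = (x + 5)/x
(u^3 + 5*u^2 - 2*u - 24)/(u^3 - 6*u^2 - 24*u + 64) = (u + 3)/(u - 8)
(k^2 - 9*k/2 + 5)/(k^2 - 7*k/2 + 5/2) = (k - 2)/(k - 1)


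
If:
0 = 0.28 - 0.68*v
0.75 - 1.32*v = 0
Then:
No Solution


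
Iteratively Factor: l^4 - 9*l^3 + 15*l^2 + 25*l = (l + 1)*(l^3 - 10*l^2 + 25*l) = (l - 5)*(l + 1)*(l^2 - 5*l) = (l - 5)^2*(l + 1)*(l)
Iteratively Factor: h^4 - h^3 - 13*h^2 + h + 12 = (h - 4)*(h^3 + 3*h^2 - h - 3) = (h - 4)*(h - 1)*(h^2 + 4*h + 3) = (h - 4)*(h - 1)*(h + 3)*(h + 1)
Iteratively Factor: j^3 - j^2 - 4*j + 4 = (j - 1)*(j^2 - 4) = (j - 1)*(j + 2)*(j - 2)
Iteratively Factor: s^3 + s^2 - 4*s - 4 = (s + 1)*(s^2 - 4) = (s + 1)*(s + 2)*(s - 2)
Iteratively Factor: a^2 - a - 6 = (a - 3)*(a + 2)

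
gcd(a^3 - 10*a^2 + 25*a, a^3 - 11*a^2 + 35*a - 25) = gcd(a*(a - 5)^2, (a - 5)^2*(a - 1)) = a^2 - 10*a + 25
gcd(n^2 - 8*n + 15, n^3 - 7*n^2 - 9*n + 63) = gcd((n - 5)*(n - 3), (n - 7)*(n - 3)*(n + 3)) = n - 3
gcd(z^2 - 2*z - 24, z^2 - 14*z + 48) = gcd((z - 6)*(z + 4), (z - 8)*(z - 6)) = z - 6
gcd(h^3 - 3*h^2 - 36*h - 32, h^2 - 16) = h + 4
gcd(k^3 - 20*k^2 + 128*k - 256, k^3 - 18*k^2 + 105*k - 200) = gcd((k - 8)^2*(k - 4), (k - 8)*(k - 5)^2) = k - 8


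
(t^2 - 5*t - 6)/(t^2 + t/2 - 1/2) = 2*(t - 6)/(2*t - 1)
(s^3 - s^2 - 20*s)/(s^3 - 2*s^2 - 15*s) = (s + 4)/(s + 3)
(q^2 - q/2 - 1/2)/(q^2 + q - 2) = (q + 1/2)/(q + 2)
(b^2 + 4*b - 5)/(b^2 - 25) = (b - 1)/(b - 5)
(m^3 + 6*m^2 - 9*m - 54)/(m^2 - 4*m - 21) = (m^2 + 3*m - 18)/(m - 7)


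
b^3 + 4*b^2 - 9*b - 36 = (b - 3)*(b + 3)*(b + 4)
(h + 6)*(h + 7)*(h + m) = h^3 + h^2*m + 13*h^2 + 13*h*m + 42*h + 42*m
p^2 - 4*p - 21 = (p - 7)*(p + 3)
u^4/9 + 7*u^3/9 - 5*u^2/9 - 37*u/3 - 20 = (u/3 + 1)^2*(u - 4)*(u + 5)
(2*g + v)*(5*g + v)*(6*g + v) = 60*g^3 + 52*g^2*v + 13*g*v^2 + v^3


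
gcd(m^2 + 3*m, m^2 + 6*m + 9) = m + 3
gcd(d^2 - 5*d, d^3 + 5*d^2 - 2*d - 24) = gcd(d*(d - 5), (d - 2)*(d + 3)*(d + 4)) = 1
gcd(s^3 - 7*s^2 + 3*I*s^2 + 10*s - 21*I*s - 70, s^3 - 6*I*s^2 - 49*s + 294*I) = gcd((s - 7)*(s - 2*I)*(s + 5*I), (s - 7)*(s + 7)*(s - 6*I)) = s - 7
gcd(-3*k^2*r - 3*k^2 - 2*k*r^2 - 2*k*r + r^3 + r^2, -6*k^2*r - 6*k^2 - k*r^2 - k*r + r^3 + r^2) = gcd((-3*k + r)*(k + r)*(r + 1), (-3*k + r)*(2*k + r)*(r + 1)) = -3*k*r - 3*k + r^2 + r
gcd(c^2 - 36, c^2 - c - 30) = c - 6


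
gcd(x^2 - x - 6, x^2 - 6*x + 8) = 1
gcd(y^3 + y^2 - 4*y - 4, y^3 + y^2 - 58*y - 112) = y + 2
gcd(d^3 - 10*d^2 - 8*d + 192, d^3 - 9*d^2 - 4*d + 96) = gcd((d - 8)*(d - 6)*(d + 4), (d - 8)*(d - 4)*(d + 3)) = d - 8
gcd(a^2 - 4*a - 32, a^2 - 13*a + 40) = a - 8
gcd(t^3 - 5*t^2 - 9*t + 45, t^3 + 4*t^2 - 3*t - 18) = t + 3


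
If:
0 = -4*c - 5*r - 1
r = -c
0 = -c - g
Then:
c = 1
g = -1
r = -1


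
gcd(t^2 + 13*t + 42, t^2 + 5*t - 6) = t + 6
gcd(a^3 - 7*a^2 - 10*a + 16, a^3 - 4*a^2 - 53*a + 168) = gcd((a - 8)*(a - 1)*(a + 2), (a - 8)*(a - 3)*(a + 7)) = a - 8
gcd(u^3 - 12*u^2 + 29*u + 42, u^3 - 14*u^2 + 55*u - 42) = u^2 - 13*u + 42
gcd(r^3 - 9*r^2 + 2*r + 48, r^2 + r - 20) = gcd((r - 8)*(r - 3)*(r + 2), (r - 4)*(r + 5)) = 1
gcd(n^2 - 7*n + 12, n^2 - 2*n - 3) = n - 3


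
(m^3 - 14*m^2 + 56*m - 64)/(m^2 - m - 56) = (m^2 - 6*m + 8)/(m + 7)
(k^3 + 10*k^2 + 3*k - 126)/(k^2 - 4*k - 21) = (-k^3 - 10*k^2 - 3*k + 126)/(-k^2 + 4*k + 21)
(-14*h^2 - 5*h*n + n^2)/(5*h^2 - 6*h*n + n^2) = (-14*h^2 - 5*h*n + n^2)/(5*h^2 - 6*h*n + n^2)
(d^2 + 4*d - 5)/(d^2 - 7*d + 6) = (d + 5)/(d - 6)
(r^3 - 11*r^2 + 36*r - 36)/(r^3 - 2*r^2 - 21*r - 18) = (r^2 - 5*r + 6)/(r^2 + 4*r + 3)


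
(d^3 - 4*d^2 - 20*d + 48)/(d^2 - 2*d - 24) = d - 2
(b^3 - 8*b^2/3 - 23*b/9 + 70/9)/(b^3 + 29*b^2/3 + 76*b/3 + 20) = (3*b^2 - 13*b + 14)/(3*(b^2 + 8*b + 12))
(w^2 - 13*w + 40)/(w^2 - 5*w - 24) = (w - 5)/(w + 3)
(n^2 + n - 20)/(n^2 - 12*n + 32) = (n + 5)/(n - 8)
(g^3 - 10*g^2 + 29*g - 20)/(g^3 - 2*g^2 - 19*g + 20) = (g - 4)/(g + 4)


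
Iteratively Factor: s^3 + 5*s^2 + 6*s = (s + 2)*(s^2 + 3*s) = s*(s + 2)*(s + 3)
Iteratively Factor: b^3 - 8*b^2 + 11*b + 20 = (b - 4)*(b^2 - 4*b - 5) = (b - 4)*(b + 1)*(b - 5)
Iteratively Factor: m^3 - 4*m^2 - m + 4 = (m + 1)*(m^2 - 5*m + 4) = (m - 1)*(m + 1)*(m - 4)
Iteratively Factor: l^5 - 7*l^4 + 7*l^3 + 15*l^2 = (l)*(l^4 - 7*l^3 + 7*l^2 + 15*l) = l^2*(l^3 - 7*l^2 + 7*l + 15) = l^2*(l + 1)*(l^2 - 8*l + 15) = l^2*(l - 3)*(l + 1)*(l - 5)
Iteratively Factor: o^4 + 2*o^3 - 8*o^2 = (o)*(o^3 + 2*o^2 - 8*o) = o*(o - 2)*(o^2 + 4*o) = o^2*(o - 2)*(o + 4)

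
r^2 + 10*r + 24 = (r + 4)*(r + 6)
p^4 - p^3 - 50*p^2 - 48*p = p*(p - 8)*(p + 1)*(p + 6)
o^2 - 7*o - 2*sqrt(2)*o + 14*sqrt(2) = (o - 7)*(o - 2*sqrt(2))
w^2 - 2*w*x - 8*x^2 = (w - 4*x)*(w + 2*x)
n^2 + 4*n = n*(n + 4)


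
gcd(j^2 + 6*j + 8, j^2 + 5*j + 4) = j + 4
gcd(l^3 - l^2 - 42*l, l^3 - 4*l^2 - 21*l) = l^2 - 7*l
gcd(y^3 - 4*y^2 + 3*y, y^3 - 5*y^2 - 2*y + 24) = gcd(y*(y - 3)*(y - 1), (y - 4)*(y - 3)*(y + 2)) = y - 3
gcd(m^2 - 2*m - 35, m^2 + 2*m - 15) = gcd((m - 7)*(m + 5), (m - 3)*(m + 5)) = m + 5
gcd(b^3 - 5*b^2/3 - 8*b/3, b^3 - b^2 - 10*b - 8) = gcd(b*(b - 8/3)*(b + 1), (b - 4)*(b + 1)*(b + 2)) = b + 1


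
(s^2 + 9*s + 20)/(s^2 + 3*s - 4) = (s + 5)/(s - 1)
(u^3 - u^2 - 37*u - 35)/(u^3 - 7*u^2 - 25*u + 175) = (u + 1)/(u - 5)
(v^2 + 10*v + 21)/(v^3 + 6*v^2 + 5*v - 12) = (v + 7)/(v^2 + 3*v - 4)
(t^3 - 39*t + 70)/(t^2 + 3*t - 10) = (t^2 + 2*t - 35)/(t + 5)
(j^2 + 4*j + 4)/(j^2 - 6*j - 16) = (j + 2)/(j - 8)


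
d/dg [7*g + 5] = 7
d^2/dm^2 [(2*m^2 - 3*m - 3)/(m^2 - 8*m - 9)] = 2*(13*m^3 + 45*m^2 - 9*m + 159)/(m^6 - 24*m^5 + 165*m^4 - 80*m^3 - 1485*m^2 - 1944*m - 729)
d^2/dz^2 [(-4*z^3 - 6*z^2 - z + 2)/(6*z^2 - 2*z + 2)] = (-19*z^3 + 120*z^2 - 21*z - 11)/(27*z^6 - 27*z^5 + 36*z^4 - 19*z^3 + 12*z^2 - 3*z + 1)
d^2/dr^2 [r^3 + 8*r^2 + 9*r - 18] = 6*r + 16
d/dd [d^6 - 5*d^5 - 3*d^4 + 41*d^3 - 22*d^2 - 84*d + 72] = 6*d^5 - 25*d^4 - 12*d^3 + 123*d^2 - 44*d - 84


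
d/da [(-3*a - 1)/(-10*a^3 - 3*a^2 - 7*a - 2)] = (30*a^3 + 9*a^2 + 21*a - (3*a + 1)*(30*a^2 + 6*a + 7) + 6)/(10*a^3 + 3*a^2 + 7*a + 2)^2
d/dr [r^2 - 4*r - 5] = 2*r - 4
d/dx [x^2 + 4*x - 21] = 2*x + 4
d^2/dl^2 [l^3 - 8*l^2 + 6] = 6*l - 16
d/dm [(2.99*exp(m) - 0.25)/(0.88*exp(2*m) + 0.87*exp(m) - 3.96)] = (-2.6312*exp(2*m) + 0.44*exp(m) - 11.6229)*exp(m)/(0.7744*exp(4*m) + 1.5312*exp(3*m) - 6.2127*exp(2*m) - 6.8904*exp(m) + 15.6816)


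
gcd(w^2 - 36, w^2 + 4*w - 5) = 1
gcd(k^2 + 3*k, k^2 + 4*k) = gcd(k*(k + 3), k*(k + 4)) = k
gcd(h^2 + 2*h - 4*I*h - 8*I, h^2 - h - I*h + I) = 1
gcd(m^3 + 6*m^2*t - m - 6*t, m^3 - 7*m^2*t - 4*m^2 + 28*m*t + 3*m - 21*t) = m - 1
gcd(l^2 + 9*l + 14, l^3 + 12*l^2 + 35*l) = l + 7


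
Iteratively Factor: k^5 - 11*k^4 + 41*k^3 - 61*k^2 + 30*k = (k - 1)*(k^4 - 10*k^3 + 31*k^2 - 30*k) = (k - 5)*(k - 1)*(k^3 - 5*k^2 + 6*k) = k*(k - 5)*(k - 1)*(k^2 - 5*k + 6) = k*(k - 5)*(k - 3)*(k - 1)*(k - 2)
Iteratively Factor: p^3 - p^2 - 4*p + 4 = (p - 1)*(p^2 - 4) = (p - 1)*(p + 2)*(p - 2)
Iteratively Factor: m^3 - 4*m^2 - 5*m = (m)*(m^2 - 4*m - 5) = m*(m + 1)*(m - 5)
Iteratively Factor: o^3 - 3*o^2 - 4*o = (o)*(o^2 - 3*o - 4) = o*(o + 1)*(o - 4)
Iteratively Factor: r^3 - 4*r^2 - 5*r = (r - 5)*(r^2 + r) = r*(r - 5)*(r + 1)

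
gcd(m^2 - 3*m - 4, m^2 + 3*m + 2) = m + 1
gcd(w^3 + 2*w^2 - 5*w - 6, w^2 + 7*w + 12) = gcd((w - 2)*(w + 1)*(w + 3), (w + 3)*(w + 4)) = w + 3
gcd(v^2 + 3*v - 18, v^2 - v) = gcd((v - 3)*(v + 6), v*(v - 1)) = 1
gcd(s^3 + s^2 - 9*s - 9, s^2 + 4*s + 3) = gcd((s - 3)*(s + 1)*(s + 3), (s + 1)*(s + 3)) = s^2 + 4*s + 3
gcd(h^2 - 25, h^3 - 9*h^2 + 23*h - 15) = h - 5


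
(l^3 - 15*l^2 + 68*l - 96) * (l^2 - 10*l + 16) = l^5 - 25*l^4 + 234*l^3 - 1016*l^2 + 2048*l - 1536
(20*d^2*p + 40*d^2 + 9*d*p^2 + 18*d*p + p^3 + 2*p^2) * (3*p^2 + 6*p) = 60*d^2*p^3 + 240*d^2*p^2 + 240*d^2*p + 27*d*p^4 + 108*d*p^3 + 108*d*p^2 + 3*p^5 + 12*p^4 + 12*p^3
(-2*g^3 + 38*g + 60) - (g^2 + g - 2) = -2*g^3 - g^2 + 37*g + 62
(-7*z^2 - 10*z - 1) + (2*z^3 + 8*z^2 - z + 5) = 2*z^3 + z^2 - 11*z + 4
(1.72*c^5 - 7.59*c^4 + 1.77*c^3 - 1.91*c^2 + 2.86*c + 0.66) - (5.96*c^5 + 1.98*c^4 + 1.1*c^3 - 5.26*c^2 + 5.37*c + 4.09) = -4.24*c^5 - 9.57*c^4 + 0.67*c^3 + 3.35*c^2 - 2.51*c - 3.43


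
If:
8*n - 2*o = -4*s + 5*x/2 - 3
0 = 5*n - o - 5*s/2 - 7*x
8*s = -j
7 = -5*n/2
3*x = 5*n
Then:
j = -5408/135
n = -14/5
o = 166/27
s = 676/135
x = -14/3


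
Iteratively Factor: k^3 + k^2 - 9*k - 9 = (k + 1)*(k^2 - 9) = (k + 1)*(k + 3)*(k - 3)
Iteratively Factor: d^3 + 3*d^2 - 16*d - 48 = (d + 4)*(d^2 - d - 12) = (d + 3)*(d + 4)*(d - 4)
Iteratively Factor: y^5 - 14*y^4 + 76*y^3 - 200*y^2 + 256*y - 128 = (y - 2)*(y^4 - 12*y^3 + 52*y^2 - 96*y + 64) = (y - 2)^2*(y^3 - 10*y^2 + 32*y - 32) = (y - 4)*(y - 2)^2*(y^2 - 6*y + 8) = (y - 4)^2*(y - 2)^2*(y - 2)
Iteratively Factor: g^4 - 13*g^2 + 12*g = (g + 4)*(g^3 - 4*g^2 + 3*g) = (g - 3)*(g + 4)*(g^2 - g) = g*(g - 3)*(g + 4)*(g - 1)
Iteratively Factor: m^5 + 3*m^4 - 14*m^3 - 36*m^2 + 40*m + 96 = (m - 2)*(m^4 + 5*m^3 - 4*m^2 - 44*m - 48) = (m - 2)*(m + 2)*(m^3 + 3*m^2 - 10*m - 24) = (m - 3)*(m - 2)*(m + 2)*(m^2 + 6*m + 8) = (m - 3)*(m - 2)*(m + 2)*(m + 4)*(m + 2)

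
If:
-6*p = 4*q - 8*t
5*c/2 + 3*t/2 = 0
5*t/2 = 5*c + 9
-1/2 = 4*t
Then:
No Solution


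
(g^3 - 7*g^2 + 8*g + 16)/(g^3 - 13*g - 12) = (g - 4)/(g + 3)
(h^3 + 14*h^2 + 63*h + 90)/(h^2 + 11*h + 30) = h + 3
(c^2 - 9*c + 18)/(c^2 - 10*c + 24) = (c - 3)/(c - 4)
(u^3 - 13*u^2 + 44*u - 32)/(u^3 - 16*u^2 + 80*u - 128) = (u - 1)/(u - 4)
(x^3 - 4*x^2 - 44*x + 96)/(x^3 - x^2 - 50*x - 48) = (x - 2)/(x + 1)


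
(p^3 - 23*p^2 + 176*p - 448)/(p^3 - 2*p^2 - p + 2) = (p^3 - 23*p^2 + 176*p - 448)/(p^3 - 2*p^2 - p + 2)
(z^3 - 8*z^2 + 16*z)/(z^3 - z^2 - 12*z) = (z - 4)/(z + 3)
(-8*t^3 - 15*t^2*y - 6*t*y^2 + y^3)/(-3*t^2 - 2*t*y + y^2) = (-8*t^2 - 7*t*y + y^2)/(-3*t + y)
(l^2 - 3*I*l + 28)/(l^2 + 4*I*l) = (l - 7*I)/l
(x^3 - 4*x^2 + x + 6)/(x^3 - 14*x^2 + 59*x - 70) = (x^2 - 2*x - 3)/(x^2 - 12*x + 35)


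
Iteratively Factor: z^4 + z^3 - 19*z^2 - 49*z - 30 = (z + 3)*(z^3 - 2*z^2 - 13*z - 10) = (z - 5)*(z + 3)*(z^2 + 3*z + 2) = (z - 5)*(z + 2)*(z + 3)*(z + 1)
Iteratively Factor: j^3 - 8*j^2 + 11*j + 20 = (j - 5)*(j^2 - 3*j - 4) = (j - 5)*(j + 1)*(j - 4)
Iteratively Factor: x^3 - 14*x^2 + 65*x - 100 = (x - 5)*(x^2 - 9*x + 20) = (x - 5)^2*(x - 4)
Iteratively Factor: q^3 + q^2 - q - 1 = (q + 1)*(q^2 - 1) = (q - 1)*(q + 1)*(q + 1)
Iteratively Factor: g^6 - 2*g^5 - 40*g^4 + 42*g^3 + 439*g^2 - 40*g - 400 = (g + 4)*(g^5 - 6*g^4 - 16*g^3 + 106*g^2 + 15*g - 100) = (g + 4)^2*(g^4 - 10*g^3 + 24*g^2 + 10*g - 25) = (g - 1)*(g + 4)^2*(g^3 - 9*g^2 + 15*g + 25) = (g - 1)*(g + 1)*(g + 4)^2*(g^2 - 10*g + 25) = (g - 5)*(g - 1)*(g + 1)*(g + 4)^2*(g - 5)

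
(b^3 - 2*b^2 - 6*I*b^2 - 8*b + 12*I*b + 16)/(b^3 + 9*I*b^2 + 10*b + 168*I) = (b^2 - 2*b*(1 + I) + 4*I)/(b^2 + 13*I*b - 42)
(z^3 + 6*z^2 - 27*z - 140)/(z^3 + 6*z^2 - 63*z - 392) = (z^2 - z - 20)/(z^2 - z - 56)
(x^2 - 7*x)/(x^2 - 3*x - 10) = x*(7 - x)/(-x^2 + 3*x + 10)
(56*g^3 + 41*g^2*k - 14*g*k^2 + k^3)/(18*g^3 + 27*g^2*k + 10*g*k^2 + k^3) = (56*g^2 - 15*g*k + k^2)/(18*g^2 + 9*g*k + k^2)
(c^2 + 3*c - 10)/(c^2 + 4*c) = (c^2 + 3*c - 10)/(c*(c + 4))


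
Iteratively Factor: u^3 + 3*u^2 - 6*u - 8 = (u + 1)*(u^2 + 2*u - 8) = (u - 2)*(u + 1)*(u + 4)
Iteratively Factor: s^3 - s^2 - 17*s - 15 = (s + 1)*(s^2 - 2*s - 15) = (s + 1)*(s + 3)*(s - 5)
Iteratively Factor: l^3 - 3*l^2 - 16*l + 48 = (l + 4)*(l^2 - 7*l + 12) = (l - 4)*(l + 4)*(l - 3)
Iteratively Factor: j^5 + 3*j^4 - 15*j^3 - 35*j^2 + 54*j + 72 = (j + 1)*(j^4 + 2*j^3 - 17*j^2 - 18*j + 72) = (j - 3)*(j + 1)*(j^3 + 5*j^2 - 2*j - 24) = (j - 3)*(j + 1)*(j + 3)*(j^2 + 2*j - 8) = (j - 3)*(j - 2)*(j + 1)*(j + 3)*(j + 4)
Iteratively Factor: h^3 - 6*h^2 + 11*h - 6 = (h - 1)*(h^2 - 5*h + 6) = (h - 3)*(h - 1)*(h - 2)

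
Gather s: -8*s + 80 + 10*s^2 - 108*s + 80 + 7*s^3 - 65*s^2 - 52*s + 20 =7*s^3 - 55*s^2 - 168*s + 180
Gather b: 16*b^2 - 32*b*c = 16*b^2 - 32*b*c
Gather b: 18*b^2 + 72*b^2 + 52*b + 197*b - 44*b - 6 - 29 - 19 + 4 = 90*b^2 + 205*b - 50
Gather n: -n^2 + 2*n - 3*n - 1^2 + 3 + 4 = -n^2 - n + 6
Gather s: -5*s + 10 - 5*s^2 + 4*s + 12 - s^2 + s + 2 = 24 - 6*s^2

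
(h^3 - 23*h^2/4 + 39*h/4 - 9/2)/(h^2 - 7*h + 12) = (4*h^2 - 11*h + 6)/(4*(h - 4))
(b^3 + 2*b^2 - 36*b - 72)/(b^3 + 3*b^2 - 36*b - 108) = (b + 2)/(b + 3)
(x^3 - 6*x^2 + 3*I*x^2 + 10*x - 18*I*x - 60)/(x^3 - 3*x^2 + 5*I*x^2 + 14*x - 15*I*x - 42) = (x^2 + x*(-6 + 5*I) - 30*I)/(x^2 + x*(-3 + 7*I) - 21*I)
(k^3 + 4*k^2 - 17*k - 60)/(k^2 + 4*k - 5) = (k^2 - k - 12)/(k - 1)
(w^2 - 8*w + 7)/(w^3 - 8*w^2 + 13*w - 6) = (w - 7)/(w^2 - 7*w + 6)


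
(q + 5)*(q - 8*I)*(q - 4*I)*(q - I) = q^4 + 5*q^3 - 13*I*q^3 - 44*q^2 - 65*I*q^2 - 220*q + 32*I*q + 160*I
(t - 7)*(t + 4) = t^2 - 3*t - 28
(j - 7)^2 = j^2 - 14*j + 49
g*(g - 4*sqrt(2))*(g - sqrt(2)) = g^3 - 5*sqrt(2)*g^2 + 8*g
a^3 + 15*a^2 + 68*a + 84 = (a + 2)*(a + 6)*(a + 7)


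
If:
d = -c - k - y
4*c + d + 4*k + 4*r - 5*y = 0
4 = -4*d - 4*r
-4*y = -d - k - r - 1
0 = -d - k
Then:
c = -4/19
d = -16/19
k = 16/19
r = -3/19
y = 4/19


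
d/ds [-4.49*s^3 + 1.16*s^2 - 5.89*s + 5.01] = -13.47*s^2 + 2.32*s - 5.89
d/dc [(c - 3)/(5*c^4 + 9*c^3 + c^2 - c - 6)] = (5*c^4 + 9*c^3 + c^2 - c - (c - 3)*(20*c^3 + 27*c^2 + 2*c - 1) - 6)/(5*c^4 + 9*c^3 + c^2 - c - 6)^2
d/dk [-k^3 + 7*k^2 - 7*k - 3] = -3*k^2 + 14*k - 7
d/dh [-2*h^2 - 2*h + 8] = -4*h - 2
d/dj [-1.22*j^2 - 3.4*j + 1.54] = -2.44*j - 3.4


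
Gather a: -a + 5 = 5 - a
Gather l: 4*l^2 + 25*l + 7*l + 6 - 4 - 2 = 4*l^2 + 32*l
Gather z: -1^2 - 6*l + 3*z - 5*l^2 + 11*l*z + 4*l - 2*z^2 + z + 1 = -5*l^2 - 2*l - 2*z^2 + z*(11*l + 4)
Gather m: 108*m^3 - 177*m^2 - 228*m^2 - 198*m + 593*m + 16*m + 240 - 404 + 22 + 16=108*m^3 - 405*m^2 + 411*m - 126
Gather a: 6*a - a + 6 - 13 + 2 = 5*a - 5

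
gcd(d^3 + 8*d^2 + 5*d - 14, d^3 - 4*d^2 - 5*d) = 1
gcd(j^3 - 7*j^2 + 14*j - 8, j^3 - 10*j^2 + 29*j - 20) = j^2 - 5*j + 4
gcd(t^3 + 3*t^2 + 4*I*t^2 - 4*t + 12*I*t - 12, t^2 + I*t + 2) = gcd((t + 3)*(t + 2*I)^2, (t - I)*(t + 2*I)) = t + 2*I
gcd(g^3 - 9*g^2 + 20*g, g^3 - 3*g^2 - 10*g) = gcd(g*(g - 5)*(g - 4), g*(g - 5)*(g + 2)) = g^2 - 5*g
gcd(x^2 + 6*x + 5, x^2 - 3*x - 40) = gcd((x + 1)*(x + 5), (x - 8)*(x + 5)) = x + 5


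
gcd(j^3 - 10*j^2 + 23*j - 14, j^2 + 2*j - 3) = j - 1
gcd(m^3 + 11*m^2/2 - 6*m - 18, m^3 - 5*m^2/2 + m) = m - 2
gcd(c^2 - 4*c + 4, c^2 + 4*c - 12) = c - 2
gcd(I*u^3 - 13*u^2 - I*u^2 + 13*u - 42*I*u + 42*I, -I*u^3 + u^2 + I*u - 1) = u - 1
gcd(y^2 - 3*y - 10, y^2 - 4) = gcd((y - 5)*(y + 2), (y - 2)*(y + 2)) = y + 2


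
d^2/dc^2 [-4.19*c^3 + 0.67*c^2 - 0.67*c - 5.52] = 1.34 - 25.14*c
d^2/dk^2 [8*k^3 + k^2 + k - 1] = 48*k + 2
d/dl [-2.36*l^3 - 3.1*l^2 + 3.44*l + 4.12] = -7.08*l^2 - 6.2*l + 3.44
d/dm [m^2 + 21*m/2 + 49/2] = 2*m + 21/2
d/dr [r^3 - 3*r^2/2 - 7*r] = 3*r^2 - 3*r - 7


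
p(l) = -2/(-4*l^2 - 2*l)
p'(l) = -2*(8*l + 2)/(-4*l^2 - 2*l)^2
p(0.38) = 1.50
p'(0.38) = -5.63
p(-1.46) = 0.36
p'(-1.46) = 0.62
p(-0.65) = 5.13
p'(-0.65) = 42.08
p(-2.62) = 0.09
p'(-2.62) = 0.08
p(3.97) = 0.03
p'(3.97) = -0.01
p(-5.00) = 0.02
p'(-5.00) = 0.01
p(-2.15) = 0.14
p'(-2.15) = 0.15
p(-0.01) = -102.04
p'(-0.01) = -9995.84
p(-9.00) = 0.01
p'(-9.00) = 0.00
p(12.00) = 0.00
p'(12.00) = 0.00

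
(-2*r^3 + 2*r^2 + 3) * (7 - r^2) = 2*r^5 - 2*r^4 - 14*r^3 + 11*r^2 + 21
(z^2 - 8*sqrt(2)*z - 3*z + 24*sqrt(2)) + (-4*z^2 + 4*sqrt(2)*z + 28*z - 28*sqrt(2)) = -3*z^2 - 4*sqrt(2)*z + 25*z - 4*sqrt(2)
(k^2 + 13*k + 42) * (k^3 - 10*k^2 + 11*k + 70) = k^5 + 3*k^4 - 77*k^3 - 207*k^2 + 1372*k + 2940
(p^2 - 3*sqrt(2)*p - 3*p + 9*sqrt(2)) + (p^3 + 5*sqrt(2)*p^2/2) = p^3 + p^2 + 5*sqrt(2)*p^2/2 - 3*sqrt(2)*p - 3*p + 9*sqrt(2)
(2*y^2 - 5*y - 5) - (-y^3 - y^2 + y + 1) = y^3 + 3*y^2 - 6*y - 6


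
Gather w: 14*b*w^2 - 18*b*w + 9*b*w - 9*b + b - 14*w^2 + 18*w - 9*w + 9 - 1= -8*b + w^2*(14*b - 14) + w*(9 - 9*b) + 8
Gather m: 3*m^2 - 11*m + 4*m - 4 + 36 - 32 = 3*m^2 - 7*m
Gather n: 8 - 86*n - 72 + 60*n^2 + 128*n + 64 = 60*n^2 + 42*n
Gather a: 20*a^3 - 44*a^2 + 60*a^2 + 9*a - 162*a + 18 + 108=20*a^3 + 16*a^2 - 153*a + 126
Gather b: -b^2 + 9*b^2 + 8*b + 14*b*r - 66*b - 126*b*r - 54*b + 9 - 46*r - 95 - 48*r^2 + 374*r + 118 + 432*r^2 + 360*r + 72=8*b^2 + b*(-112*r - 112) + 384*r^2 + 688*r + 104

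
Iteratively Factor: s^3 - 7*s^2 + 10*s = (s - 2)*(s^2 - 5*s) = s*(s - 2)*(s - 5)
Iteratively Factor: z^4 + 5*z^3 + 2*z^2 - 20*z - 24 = (z + 3)*(z^3 + 2*z^2 - 4*z - 8) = (z + 2)*(z + 3)*(z^2 - 4) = (z + 2)^2*(z + 3)*(z - 2)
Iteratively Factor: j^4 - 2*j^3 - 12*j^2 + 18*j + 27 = (j + 1)*(j^3 - 3*j^2 - 9*j + 27) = (j - 3)*(j + 1)*(j^2 - 9) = (j - 3)^2*(j + 1)*(j + 3)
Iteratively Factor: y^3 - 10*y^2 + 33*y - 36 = (y - 4)*(y^2 - 6*y + 9) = (y - 4)*(y - 3)*(y - 3)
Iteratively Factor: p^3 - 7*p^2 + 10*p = (p - 2)*(p^2 - 5*p) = p*(p - 2)*(p - 5)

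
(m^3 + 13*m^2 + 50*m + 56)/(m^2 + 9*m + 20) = (m^2 + 9*m + 14)/(m + 5)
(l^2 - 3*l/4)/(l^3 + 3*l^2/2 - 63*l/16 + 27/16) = 4*l/(4*l^2 + 9*l - 9)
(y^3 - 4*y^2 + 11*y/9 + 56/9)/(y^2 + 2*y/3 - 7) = (3*y^2 - 5*y - 8)/(3*(y + 3))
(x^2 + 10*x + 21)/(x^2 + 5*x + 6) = (x + 7)/(x + 2)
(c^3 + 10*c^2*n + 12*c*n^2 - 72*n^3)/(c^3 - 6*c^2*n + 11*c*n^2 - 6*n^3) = (c^2 + 12*c*n + 36*n^2)/(c^2 - 4*c*n + 3*n^2)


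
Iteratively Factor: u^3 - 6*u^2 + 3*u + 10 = (u - 5)*(u^2 - u - 2) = (u - 5)*(u + 1)*(u - 2)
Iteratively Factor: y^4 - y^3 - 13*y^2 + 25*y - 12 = (y - 3)*(y^3 + 2*y^2 - 7*y + 4) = (y - 3)*(y - 1)*(y^2 + 3*y - 4) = (y - 3)*(y - 1)*(y + 4)*(y - 1)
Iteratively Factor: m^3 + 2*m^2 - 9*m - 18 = (m + 3)*(m^2 - m - 6) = (m - 3)*(m + 3)*(m + 2)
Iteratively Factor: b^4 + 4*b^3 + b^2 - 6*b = (b + 3)*(b^3 + b^2 - 2*b) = b*(b + 3)*(b^2 + b - 2) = b*(b + 2)*(b + 3)*(b - 1)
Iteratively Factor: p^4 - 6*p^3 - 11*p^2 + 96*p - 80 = (p + 4)*(p^3 - 10*p^2 + 29*p - 20) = (p - 1)*(p + 4)*(p^2 - 9*p + 20) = (p - 4)*(p - 1)*(p + 4)*(p - 5)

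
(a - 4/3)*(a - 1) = a^2 - 7*a/3 + 4/3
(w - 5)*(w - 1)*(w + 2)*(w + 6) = w^4 + 2*w^3 - 31*w^2 - 32*w + 60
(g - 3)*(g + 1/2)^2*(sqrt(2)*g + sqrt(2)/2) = sqrt(2)*g^4 - 3*sqrt(2)*g^3/2 - 15*sqrt(2)*g^2/4 - 17*sqrt(2)*g/8 - 3*sqrt(2)/8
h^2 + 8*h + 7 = (h + 1)*(h + 7)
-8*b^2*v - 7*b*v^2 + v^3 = v*(-8*b + v)*(b + v)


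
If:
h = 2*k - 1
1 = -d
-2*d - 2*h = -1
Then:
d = -1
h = 3/2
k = 5/4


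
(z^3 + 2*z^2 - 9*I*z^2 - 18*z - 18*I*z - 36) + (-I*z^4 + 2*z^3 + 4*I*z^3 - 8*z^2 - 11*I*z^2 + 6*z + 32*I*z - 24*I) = -I*z^4 + 3*z^3 + 4*I*z^3 - 6*z^2 - 20*I*z^2 - 12*z + 14*I*z - 36 - 24*I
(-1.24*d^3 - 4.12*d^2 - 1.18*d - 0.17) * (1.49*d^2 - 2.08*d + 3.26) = -1.8476*d^5 - 3.5596*d^4 + 2.769*d^3 - 11.2301*d^2 - 3.4932*d - 0.5542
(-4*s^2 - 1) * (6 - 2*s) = 8*s^3 - 24*s^2 + 2*s - 6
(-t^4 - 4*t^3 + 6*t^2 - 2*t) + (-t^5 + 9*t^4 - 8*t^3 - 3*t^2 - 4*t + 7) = -t^5 + 8*t^4 - 12*t^3 + 3*t^2 - 6*t + 7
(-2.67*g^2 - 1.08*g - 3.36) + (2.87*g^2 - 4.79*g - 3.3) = 0.2*g^2 - 5.87*g - 6.66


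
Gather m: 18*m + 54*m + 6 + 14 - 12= 72*m + 8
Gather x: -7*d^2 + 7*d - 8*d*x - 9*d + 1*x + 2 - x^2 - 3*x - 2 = -7*d^2 - 2*d - x^2 + x*(-8*d - 2)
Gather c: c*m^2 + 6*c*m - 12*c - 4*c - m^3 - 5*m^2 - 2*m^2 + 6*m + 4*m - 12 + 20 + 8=c*(m^2 + 6*m - 16) - m^3 - 7*m^2 + 10*m + 16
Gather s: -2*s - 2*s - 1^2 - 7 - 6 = -4*s - 14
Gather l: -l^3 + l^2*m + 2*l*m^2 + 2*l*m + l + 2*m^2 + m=-l^3 + l^2*m + l*(2*m^2 + 2*m + 1) + 2*m^2 + m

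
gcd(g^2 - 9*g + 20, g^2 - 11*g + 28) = g - 4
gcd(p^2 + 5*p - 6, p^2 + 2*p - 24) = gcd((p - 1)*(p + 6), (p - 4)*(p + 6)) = p + 6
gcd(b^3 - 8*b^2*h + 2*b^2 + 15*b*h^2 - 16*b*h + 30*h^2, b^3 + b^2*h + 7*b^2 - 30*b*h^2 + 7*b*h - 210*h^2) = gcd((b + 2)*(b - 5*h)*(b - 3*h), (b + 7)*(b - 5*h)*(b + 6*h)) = b - 5*h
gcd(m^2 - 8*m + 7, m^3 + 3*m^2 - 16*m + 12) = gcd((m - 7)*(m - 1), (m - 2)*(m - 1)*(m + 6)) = m - 1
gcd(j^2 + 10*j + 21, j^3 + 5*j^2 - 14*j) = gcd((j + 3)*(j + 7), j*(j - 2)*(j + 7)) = j + 7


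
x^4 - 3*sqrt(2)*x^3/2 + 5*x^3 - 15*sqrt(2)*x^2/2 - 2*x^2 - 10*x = x*(x + 5)*(x - 2*sqrt(2))*(x + sqrt(2)/2)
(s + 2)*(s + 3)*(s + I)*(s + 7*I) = s^4 + 5*s^3 + 8*I*s^3 - s^2 + 40*I*s^2 - 35*s + 48*I*s - 42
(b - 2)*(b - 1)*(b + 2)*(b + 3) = b^4 + 2*b^3 - 7*b^2 - 8*b + 12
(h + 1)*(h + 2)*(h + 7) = h^3 + 10*h^2 + 23*h + 14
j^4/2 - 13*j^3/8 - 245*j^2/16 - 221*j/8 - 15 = (j/2 + 1)*(j - 8)*(j + 5/4)*(j + 3/2)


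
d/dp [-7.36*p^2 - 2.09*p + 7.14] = -14.72*p - 2.09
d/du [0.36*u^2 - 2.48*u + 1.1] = 0.72*u - 2.48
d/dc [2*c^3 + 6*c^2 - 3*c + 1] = 6*c^2 + 12*c - 3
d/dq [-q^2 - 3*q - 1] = -2*q - 3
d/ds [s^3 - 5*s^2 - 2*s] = 3*s^2 - 10*s - 2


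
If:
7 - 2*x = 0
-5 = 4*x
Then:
No Solution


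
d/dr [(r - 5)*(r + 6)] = 2*r + 1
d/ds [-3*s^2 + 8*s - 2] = 8 - 6*s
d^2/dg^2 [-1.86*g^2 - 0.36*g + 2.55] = -3.72000000000000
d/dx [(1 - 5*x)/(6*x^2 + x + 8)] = (-30*x^2 - 5*x + (5*x - 1)*(12*x + 1) - 40)/(6*x^2 + x + 8)^2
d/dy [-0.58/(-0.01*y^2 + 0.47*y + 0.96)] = (0.2726 - 0.0116*y)/(-0.01*y^2 + 0.47*y + 0.96)^2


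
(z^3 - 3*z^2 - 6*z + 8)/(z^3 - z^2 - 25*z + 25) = (z^2 - 2*z - 8)/(z^2 - 25)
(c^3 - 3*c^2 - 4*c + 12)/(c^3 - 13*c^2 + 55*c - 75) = (c^2 - 4)/(c^2 - 10*c + 25)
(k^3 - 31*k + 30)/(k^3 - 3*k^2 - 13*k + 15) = (k + 6)/(k + 3)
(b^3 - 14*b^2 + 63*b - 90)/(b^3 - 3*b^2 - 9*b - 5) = (b^2 - 9*b + 18)/(b^2 + 2*b + 1)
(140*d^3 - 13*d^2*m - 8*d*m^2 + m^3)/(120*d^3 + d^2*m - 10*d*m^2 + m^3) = (28*d^2 + 3*d*m - m^2)/(24*d^2 + 5*d*m - m^2)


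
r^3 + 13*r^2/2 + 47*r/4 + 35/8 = (r + 1/2)*(r + 5/2)*(r + 7/2)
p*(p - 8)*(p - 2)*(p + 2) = p^4 - 8*p^3 - 4*p^2 + 32*p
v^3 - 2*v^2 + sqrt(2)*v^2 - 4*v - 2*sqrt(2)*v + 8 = (v - 2)*(v - sqrt(2))*(v + 2*sqrt(2))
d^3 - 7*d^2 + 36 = (d - 6)*(d - 3)*(d + 2)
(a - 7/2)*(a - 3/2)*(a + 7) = a^3 + 2*a^2 - 119*a/4 + 147/4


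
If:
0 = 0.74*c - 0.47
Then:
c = 0.64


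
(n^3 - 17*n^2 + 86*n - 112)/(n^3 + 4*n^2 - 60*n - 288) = (n^2 - 9*n + 14)/(n^2 + 12*n + 36)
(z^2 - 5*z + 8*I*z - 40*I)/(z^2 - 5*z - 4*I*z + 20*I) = (z + 8*I)/(z - 4*I)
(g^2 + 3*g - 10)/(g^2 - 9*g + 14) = (g + 5)/(g - 7)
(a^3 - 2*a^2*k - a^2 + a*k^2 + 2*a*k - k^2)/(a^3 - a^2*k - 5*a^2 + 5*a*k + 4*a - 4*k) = (a - k)/(a - 4)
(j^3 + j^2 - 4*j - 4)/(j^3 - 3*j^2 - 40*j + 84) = (j^2 + 3*j + 2)/(j^2 - j - 42)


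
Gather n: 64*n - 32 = 64*n - 32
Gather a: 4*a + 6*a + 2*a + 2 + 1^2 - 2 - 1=12*a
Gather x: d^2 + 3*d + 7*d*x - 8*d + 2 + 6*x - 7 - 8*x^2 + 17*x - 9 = d^2 - 5*d - 8*x^2 + x*(7*d + 23) - 14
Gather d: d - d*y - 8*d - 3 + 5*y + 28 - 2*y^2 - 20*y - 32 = d*(-y - 7) - 2*y^2 - 15*y - 7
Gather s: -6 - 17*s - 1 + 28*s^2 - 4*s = 28*s^2 - 21*s - 7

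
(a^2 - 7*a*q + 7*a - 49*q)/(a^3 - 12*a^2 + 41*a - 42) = (a^2 - 7*a*q + 7*a - 49*q)/(a^3 - 12*a^2 + 41*a - 42)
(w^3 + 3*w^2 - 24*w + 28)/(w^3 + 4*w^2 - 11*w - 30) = (w^3 + 3*w^2 - 24*w + 28)/(w^3 + 4*w^2 - 11*w - 30)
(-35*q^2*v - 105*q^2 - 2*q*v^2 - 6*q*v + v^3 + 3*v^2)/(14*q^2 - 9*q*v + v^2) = (-5*q*v - 15*q - v^2 - 3*v)/(2*q - v)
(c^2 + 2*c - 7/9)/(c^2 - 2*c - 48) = (-c^2 - 2*c + 7/9)/(-c^2 + 2*c + 48)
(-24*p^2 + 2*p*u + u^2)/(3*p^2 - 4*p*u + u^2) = (-24*p^2 + 2*p*u + u^2)/(3*p^2 - 4*p*u + u^2)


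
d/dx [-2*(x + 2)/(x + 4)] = -4/(x + 4)^2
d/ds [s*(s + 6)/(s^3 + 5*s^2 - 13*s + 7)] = (-s^3 - 13*s^2 - 56*s - 42)/(s^5 + 11*s^4 + 10*s^3 - 106*s^2 + 133*s - 49)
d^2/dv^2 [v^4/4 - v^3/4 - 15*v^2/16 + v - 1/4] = 3*v^2 - 3*v/2 - 15/8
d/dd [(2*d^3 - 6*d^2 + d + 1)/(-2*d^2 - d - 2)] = (-4*d^4 - 4*d^3 - 4*d^2 + 28*d - 1)/(4*d^4 + 4*d^3 + 9*d^2 + 4*d + 4)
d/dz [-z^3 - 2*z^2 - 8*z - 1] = -3*z^2 - 4*z - 8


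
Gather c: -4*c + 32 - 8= 24 - 4*c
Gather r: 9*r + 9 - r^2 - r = -r^2 + 8*r + 9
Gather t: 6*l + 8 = 6*l + 8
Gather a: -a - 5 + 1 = -a - 4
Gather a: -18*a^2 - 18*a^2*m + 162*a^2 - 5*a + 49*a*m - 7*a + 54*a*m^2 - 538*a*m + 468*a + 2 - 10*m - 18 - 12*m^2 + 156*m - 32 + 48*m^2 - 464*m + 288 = a^2*(144 - 18*m) + a*(54*m^2 - 489*m + 456) + 36*m^2 - 318*m + 240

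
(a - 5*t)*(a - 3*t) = a^2 - 8*a*t + 15*t^2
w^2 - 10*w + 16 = (w - 8)*(w - 2)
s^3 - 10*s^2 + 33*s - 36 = (s - 4)*(s - 3)^2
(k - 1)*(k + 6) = k^2 + 5*k - 6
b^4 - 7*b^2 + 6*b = b*(b - 2)*(b - 1)*(b + 3)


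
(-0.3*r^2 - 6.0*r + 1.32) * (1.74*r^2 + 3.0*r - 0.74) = -0.522*r^4 - 11.34*r^3 - 15.4812*r^2 + 8.4*r - 0.9768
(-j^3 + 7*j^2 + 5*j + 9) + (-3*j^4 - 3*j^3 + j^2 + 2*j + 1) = -3*j^4 - 4*j^3 + 8*j^2 + 7*j + 10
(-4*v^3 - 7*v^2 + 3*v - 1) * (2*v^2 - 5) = -8*v^5 - 14*v^4 + 26*v^3 + 33*v^2 - 15*v + 5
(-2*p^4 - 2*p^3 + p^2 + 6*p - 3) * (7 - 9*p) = 18*p^5 + 4*p^4 - 23*p^3 - 47*p^2 + 69*p - 21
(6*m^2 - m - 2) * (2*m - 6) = 12*m^3 - 38*m^2 + 2*m + 12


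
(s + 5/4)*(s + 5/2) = s^2 + 15*s/4 + 25/8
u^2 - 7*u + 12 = (u - 4)*(u - 3)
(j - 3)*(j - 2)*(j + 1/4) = j^3 - 19*j^2/4 + 19*j/4 + 3/2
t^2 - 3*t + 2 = (t - 2)*(t - 1)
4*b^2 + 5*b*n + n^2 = (b + n)*(4*b + n)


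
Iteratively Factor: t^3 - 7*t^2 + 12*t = (t - 3)*(t^2 - 4*t) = t*(t - 3)*(t - 4)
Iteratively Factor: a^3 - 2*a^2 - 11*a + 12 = (a + 3)*(a^2 - 5*a + 4) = (a - 4)*(a + 3)*(a - 1)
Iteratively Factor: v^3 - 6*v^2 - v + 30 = (v - 5)*(v^2 - v - 6) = (v - 5)*(v + 2)*(v - 3)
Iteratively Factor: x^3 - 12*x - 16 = (x + 2)*(x^2 - 2*x - 8) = (x + 2)^2*(x - 4)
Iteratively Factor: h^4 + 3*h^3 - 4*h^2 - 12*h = (h + 3)*(h^3 - 4*h) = (h - 2)*(h + 3)*(h^2 + 2*h) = h*(h - 2)*(h + 3)*(h + 2)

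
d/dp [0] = 0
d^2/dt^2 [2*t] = 0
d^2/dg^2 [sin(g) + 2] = -sin(g)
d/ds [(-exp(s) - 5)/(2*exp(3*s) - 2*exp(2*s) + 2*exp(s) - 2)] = ((exp(s) + 5)*(3*exp(2*s) - 2*exp(s) + 1) - exp(3*s) + exp(2*s) - exp(s) + 1)*exp(s)/(2*(exp(3*s) - exp(2*s) + exp(s) - 1)^2)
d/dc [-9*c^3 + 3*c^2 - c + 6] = -27*c^2 + 6*c - 1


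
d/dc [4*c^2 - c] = 8*c - 1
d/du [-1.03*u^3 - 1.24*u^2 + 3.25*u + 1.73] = -3.09*u^2 - 2.48*u + 3.25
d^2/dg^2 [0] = 0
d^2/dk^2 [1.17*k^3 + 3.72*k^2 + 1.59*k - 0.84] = 7.02*k + 7.44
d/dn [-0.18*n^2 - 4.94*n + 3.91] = -0.36*n - 4.94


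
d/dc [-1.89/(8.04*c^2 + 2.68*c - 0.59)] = (30.3912*c + 5.0652)/(8.04*c^2 + 2.68*c - 0.59)^2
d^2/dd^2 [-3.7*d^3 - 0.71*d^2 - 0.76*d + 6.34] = -22.2*d - 1.42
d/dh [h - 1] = 1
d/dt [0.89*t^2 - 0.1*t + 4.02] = 1.78*t - 0.1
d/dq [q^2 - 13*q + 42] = 2*q - 13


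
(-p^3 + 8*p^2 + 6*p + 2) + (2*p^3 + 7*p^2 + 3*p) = p^3 + 15*p^2 + 9*p + 2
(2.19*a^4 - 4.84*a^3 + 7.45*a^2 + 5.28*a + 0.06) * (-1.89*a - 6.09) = -4.1391*a^5 - 4.1895*a^4 + 15.3951*a^3 - 55.3497*a^2 - 32.2686*a - 0.3654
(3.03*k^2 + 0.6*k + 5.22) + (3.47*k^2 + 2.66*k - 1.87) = 6.5*k^2 + 3.26*k + 3.35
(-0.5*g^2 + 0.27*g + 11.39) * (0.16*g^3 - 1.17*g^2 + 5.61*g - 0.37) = -0.08*g^5 + 0.6282*g^4 - 1.2985*g^3 - 11.6266*g^2 + 63.798*g - 4.2143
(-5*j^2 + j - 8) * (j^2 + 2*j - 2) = -5*j^4 - 9*j^3 + 4*j^2 - 18*j + 16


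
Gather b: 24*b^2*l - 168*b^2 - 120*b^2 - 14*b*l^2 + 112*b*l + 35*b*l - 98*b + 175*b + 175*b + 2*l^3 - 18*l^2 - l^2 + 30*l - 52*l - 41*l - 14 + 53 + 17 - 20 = b^2*(24*l - 288) + b*(-14*l^2 + 147*l + 252) + 2*l^3 - 19*l^2 - 63*l + 36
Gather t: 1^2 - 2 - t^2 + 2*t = -t^2 + 2*t - 1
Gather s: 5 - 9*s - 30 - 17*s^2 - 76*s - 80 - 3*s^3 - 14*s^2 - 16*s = -3*s^3 - 31*s^2 - 101*s - 105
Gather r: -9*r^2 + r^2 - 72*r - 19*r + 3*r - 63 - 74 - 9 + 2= -8*r^2 - 88*r - 144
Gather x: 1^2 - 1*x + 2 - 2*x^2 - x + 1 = -2*x^2 - 2*x + 4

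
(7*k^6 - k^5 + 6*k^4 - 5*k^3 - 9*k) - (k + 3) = 7*k^6 - k^5 + 6*k^4 - 5*k^3 - 10*k - 3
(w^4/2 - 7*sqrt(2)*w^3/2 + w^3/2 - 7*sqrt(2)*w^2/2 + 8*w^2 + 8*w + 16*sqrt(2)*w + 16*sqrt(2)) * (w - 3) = w^5/2 - 7*sqrt(2)*w^4/2 - w^4 + 13*w^3/2 + 7*sqrt(2)*w^3 - 16*w^2 + 53*sqrt(2)*w^2/2 - 32*sqrt(2)*w - 24*w - 48*sqrt(2)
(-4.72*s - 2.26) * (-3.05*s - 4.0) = 14.396*s^2 + 25.773*s + 9.04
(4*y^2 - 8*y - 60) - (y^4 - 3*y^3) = -y^4 + 3*y^3 + 4*y^2 - 8*y - 60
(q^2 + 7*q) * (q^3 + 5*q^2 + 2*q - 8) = q^5 + 12*q^4 + 37*q^3 + 6*q^2 - 56*q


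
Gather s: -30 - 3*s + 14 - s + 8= -4*s - 8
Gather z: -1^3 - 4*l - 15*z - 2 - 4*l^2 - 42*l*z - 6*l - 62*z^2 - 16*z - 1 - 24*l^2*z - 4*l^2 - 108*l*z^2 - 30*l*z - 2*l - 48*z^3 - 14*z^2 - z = -8*l^2 - 12*l - 48*z^3 + z^2*(-108*l - 76) + z*(-24*l^2 - 72*l - 32) - 4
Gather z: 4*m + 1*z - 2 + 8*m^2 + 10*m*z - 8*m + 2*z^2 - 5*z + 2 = 8*m^2 - 4*m + 2*z^2 + z*(10*m - 4)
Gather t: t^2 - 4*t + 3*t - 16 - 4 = t^2 - t - 20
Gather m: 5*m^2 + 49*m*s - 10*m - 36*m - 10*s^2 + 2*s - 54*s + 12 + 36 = 5*m^2 + m*(49*s - 46) - 10*s^2 - 52*s + 48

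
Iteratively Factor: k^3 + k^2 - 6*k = (k - 2)*(k^2 + 3*k) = (k - 2)*(k + 3)*(k)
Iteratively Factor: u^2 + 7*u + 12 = (u + 3)*(u + 4)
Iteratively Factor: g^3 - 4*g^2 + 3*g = (g - 3)*(g^2 - g) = (g - 3)*(g - 1)*(g)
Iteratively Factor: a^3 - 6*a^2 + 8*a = (a - 2)*(a^2 - 4*a) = (a - 4)*(a - 2)*(a)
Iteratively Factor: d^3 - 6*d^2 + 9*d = (d - 3)*(d^2 - 3*d) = d*(d - 3)*(d - 3)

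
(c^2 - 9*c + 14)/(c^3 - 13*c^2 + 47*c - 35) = (c - 2)/(c^2 - 6*c + 5)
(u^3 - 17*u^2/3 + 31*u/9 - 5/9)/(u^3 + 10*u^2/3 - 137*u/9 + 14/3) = (3*u^2 - 16*u + 5)/(3*u^2 + 11*u - 42)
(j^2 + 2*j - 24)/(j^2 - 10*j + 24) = (j + 6)/(j - 6)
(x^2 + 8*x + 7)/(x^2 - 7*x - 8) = (x + 7)/(x - 8)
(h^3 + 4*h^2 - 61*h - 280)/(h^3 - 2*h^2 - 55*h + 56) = (h + 5)/(h - 1)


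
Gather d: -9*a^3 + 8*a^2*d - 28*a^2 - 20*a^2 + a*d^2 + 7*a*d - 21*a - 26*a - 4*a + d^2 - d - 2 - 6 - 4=-9*a^3 - 48*a^2 - 51*a + d^2*(a + 1) + d*(8*a^2 + 7*a - 1) - 12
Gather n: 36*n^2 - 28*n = 36*n^2 - 28*n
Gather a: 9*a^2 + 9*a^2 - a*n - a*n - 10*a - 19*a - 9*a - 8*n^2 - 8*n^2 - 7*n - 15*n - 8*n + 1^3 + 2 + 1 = 18*a^2 + a*(-2*n - 38) - 16*n^2 - 30*n + 4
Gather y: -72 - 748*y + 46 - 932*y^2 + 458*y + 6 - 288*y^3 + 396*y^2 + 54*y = -288*y^3 - 536*y^2 - 236*y - 20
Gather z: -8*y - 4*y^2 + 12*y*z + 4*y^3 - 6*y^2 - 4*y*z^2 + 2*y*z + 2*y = 4*y^3 - 10*y^2 - 4*y*z^2 + 14*y*z - 6*y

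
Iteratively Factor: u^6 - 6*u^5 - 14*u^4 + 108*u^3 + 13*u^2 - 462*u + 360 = (u - 4)*(u^5 - 2*u^4 - 22*u^3 + 20*u^2 + 93*u - 90) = (u - 4)*(u - 1)*(u^4 - u^3 - 23*u^2 - 3*u + 90) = (u - 4)*(u - 1)*(u + 3)*(u^3 - 4*u^2 - 11*u + 30) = (u - 4)*(u - 2)*(u - 1)*(u + 3)*(u^2 - 2*u - 15) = (u - 5)*(u - 4)*(u - 2)*(u - 1)*(u + 3)*(u + 3)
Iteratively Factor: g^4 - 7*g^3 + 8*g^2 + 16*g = (g + 1)*(g^3 - 8*g^2 + 16*g) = (g - 4)*(g + 1)*(g^2 - 4*g) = g*(g - 4)*(g + 1)*(g - 4)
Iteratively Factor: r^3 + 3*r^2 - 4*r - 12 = (r + 2)*(r^2 + r - 6) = (r - 2)*(r + 2)*(r + 3)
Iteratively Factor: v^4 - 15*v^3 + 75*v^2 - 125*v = (v - 5)*(v^3 - 10*v^2 + 25*v) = (v - 5)^2*(v^2 - 5*v) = (v - 5)^3*(v)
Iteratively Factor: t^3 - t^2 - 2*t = (t)*(t^2 - t - 2) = t*(t + 1)*(t - 2)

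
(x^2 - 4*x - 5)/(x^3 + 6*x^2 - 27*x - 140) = (x + 1)/(x^2 + 11*x + 28)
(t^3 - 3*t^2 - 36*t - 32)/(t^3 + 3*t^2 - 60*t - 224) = (t + 1)/(t + 7)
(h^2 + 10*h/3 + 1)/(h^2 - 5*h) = (h^2 + 10*h/3 + 1)/(h*(h - 5))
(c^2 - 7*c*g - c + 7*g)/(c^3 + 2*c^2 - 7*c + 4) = (c - 7*g)/(c^2 + 3*c - 4)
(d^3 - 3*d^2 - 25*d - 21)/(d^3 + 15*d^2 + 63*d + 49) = (d^2 - 4*d - 21)/(d^2 + 14*d + 49)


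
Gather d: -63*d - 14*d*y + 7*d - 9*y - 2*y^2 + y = d*(-14*y - 56) - 2*y^2 - 8*y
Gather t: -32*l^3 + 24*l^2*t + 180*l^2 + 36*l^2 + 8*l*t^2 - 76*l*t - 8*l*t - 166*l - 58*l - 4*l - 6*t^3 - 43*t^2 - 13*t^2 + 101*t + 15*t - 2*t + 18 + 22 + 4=-32*l^3 + 216*l^2 - 228*l - 6*t^3 + t^2*(8*l - 56) + t*(24*l^2 - 84*l + 114) + 44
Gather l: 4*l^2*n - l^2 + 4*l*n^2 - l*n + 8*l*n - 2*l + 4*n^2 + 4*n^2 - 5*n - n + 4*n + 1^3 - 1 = l^2*(4*n - 1) + l*(4*n^2 + 7*n - 2) + 8*n^2 - 2*n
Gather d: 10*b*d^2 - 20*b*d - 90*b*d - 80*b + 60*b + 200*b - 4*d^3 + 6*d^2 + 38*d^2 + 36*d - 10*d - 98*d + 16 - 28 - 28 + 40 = 180*b - 4*d^3 + d^2*(10*b + 44) + d*(-110*b - 72)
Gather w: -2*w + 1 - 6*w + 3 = 4 - 8*w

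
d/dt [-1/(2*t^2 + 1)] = 4*t/(2*t^2 + 1)^2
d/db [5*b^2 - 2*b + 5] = 10*b - 2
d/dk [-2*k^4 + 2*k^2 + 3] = -8*k^3 + 4*k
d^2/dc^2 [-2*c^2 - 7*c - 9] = -4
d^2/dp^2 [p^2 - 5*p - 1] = 2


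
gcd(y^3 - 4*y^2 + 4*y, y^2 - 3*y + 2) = y - 2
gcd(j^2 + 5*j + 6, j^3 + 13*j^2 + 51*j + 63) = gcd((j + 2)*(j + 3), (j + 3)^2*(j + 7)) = j + 3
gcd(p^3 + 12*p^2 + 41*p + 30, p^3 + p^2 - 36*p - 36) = p^2 + 7*p + 6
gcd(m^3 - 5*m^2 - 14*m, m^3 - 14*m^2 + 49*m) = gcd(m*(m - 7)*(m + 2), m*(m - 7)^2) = m^2 - 7*m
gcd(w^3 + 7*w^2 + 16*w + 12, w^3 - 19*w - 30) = w^2 + 5*w + 6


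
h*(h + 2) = h^2 + 2*h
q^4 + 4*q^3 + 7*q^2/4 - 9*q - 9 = (q - 3/2)*(q + 3/2)*(q + 2)^2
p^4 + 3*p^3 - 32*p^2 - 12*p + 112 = (p - 4)*(p - 2)*(p + 2)*(p + 7)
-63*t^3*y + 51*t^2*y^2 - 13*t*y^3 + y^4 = y*(-7*t + y)*(-3*t + y)^2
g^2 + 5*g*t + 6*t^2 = (g + 2*t)*(g + 3*t)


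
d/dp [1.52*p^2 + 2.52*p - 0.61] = 3.04*p + 2.52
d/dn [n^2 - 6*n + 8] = 2*n - 6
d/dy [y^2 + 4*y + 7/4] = 2*y + 4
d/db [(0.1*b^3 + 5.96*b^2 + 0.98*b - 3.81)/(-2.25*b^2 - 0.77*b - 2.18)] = (-0.225*b^4 - 0.154*b^3 - 3.0382*b^2 - 43.1306*b - 5.0701)/(5.0625*b^4 + 3.465*b^3 + 10.4029*b^2 + 3.3572*b + 4.7524)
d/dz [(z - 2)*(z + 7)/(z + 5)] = (z^2 + 10*z + 39)/(z^2 + 10*z + 25)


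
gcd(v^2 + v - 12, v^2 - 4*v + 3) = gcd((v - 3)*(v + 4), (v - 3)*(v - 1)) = v - 3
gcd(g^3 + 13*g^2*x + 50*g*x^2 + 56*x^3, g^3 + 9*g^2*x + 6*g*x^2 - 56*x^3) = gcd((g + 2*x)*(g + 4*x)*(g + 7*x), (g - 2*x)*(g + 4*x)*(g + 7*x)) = g^2 + 11*g*x + 28*x^2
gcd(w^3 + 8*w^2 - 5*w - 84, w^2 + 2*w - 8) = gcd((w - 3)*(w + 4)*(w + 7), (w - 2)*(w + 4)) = w + 4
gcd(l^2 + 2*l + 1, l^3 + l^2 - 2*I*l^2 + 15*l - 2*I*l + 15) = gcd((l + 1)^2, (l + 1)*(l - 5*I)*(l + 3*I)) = l + 1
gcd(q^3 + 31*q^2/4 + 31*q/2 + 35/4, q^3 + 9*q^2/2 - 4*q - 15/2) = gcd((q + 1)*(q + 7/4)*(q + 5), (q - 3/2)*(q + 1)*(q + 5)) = q^2 + 6*q + 5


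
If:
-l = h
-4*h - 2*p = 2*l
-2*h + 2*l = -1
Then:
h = 1/4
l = -1/4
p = -1/4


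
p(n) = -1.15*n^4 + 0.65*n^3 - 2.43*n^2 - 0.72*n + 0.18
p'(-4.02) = 349.17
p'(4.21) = -329.86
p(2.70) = -67.80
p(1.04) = -3.81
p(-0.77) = -1.41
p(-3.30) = -183.65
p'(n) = -4.6*n^3 + 1.95*n^2 - 4.86*n - 0.72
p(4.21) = -358.68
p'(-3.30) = 201.86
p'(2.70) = -90.17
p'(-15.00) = 16035.93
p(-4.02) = -378.75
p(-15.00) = -60948.27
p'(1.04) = -8.84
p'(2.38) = -63.26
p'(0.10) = -1.19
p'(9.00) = -3239.91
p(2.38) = -43.43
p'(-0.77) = 6.28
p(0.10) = 0.08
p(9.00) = -7274.43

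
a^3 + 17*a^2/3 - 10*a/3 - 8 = (a - 4/3)*(a + 1)*(a + 6)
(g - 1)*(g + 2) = g^2 + g - 2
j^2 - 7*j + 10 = (j - 5)*(j - 2)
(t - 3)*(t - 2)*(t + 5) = t^3 - 19*t + 30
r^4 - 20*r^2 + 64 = (r - 4)*(r - 2)*(r + 2)*(r + 4)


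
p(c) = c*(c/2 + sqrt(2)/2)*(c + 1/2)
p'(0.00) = 0.35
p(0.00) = 0.00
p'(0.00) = 0.35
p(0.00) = 0.00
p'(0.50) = 1.69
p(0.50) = 0.48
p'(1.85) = 9.03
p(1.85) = 7.10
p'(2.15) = 11.40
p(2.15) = 10.15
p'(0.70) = 2.43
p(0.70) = 0.89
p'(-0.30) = -0.09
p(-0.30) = -0.03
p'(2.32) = 12.87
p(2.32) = 12.22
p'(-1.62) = 1.19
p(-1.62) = -0.19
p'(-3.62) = 13.08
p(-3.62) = -12.46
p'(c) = c*(c/2 + sqrt(2)/2) + c*(c + 1/2)/2 + (c/2 + sqrt(2)/2)*(c + 1/2)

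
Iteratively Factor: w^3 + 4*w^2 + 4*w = (w)*(w^2 + 4*w + 4) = w*(w + 2)*(w + 2)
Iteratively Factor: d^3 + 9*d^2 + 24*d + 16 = (d + 4)*(d^2 + 5*d + 4) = (d + 4)^2*(d + 1)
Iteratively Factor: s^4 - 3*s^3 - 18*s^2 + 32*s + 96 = (s + 3)*(s^3 - 6*s^2 + 32) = (s - 4)*(s + 3)*(s^2 - 2*s - 8) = (s - 4)*(s + 2)*(s + 3)*(s - 4)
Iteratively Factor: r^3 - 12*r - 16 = (r - 4)*(r^2 + 4*r + 4) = (r - 4)*(r + 2)*(r + 2)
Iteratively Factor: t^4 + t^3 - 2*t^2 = (t)*(t^3 + t^2 - 2*t) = t*(t + 2)*(t^2 - t) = t*(t - 1)*(t + 2)*(t)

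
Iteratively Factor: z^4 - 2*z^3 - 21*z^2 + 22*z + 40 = (z - 2)*(z^3 - 21*z - 20) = (z - 5)*(z - 2)*(z^2 + 5*z + 4) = (z - 5)*(z - 2)*(z + 4)*(z + 1)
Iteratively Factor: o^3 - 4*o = (o)*(o^2 - 4) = o*(o + 2)*(o - 2)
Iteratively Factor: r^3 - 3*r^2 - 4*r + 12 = (r - 3)*(r^2 - 4) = (r - 3)*(r - 2)*(r + 2)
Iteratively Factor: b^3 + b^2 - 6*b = (b)*(b^2 + b - 6) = b*(b - 2)*(b + 3)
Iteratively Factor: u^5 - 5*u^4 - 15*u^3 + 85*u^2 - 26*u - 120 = (u - 2)*(u^4 - 3*u^3 - 21*u^2 + 43*u + 60) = (u - 3)*(u - 2)*(u^3 - 21*u - 20) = (u - 5)*(u - 3)*(u - 2)*(u^2 + 5*u + 4) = (u - 5)*(u - 3)*(u - 2)*(u + 4)*(u + 1)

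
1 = 1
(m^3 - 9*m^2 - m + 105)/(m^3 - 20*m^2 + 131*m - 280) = (m + 3)/(m - 8)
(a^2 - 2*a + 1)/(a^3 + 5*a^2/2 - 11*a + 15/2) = 2*(a - 1)/(2*a^2 + 7*a - 15)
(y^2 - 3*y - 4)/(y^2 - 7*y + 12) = (y + 1)/(y - 3)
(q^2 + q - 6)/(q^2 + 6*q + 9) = (q - 2)/(q + 3)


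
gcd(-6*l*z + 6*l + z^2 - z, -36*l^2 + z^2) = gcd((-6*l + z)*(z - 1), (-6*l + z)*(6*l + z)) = -6*l + z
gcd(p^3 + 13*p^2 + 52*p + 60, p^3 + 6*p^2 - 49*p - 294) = p + 6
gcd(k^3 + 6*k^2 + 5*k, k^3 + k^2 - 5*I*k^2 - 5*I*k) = k^2 + k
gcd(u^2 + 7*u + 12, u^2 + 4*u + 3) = u + 3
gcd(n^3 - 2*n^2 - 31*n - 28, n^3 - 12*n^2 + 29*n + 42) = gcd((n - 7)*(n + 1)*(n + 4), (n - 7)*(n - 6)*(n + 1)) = n^2 - 6*n - 7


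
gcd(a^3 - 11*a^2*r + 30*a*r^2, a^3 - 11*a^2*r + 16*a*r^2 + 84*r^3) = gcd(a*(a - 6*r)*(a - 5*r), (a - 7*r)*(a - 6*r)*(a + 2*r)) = -a + 6*r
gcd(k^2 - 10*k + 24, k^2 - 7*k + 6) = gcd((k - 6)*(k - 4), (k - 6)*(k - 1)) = k - 6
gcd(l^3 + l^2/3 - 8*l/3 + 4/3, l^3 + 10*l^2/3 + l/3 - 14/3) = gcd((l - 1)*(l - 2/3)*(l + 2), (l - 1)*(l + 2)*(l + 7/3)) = l^2 + l - 2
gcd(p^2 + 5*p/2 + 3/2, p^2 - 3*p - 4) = p + 1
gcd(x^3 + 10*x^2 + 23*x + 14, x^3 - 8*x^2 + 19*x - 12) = 1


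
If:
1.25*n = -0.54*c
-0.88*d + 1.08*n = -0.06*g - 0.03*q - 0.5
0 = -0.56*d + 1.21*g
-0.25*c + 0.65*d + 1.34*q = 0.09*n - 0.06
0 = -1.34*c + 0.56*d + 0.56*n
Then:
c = 0.17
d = 0.48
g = 0.22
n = -0.07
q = -0.25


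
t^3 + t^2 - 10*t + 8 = (t - 2)*(t - 1)*(t + 4)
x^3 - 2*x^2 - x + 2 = (x - 2)*(x - 1)*(x + 1)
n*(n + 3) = n^2 + 3*n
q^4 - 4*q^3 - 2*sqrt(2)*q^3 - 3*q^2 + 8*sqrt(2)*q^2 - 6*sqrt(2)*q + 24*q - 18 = (q - 3)*(q - 1)*(q - 3*sqrt(2))*(q + sqrt(2))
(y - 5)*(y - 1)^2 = y^3 - 7*y^2 + 11*y - 5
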